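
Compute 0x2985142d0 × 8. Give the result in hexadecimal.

0x14c28a1680

Multiply each base-16 digit by 8, carrying:
  0×8 = 0 → write 0
  d×8 = 104 → write 8 carry 6
  2×8+6 = 22 → write 6 carry 1
  4×8+1 = 33 → write 1 carry 2
  1×8+2 = 10 → write a
  5×8 = 40 → write 8 carry 2
  8×8+2 = 66 → write 2 carry 4
  9×8+4 = 76 → write c carry 4
  2×8+4 = 20 → write 4 carry 1
  remaining carry: 1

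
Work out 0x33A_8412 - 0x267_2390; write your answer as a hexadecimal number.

Subtract column by column in base 16:
  2-0 → 2
  1-9 → 8 (borrow)
  4-3-1 → 0
  8-2 → 6
  A-7 → 3
  3-6 → D (borrow)
  3-2-1 → 0

0xD36082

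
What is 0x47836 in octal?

0o1074066

Expand each hex digit to 4 bits: 4=0100 7=0111 8=1000 3=0011 6=0110.
Group the bits in threes: 001 000 111 100 000 110 110 → 1074066.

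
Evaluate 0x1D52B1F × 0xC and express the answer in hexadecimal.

Multiply each base-16 digit by 12, carrying:
  F×12 = 180 → write 4 carry 11
  1×12+11 = 23 → write 7 carry 1
  B×12+1 = 133 → write 5 carry 8
  2×12+8 = 32 → write 0 carry 2
  5×12+2 = 62 → write E carry 3
  D×12+3 = 159 → write F carry 9
  1×12+9 = 21 → write 5 carry 1
  remaining carry: 1

0x15FE0574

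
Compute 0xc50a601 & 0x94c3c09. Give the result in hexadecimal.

0x8402401

AND each hex digit independently (no carries):
  c&9=8, 5&4=4, 0&c=0, a&3=2, 6&c=4, 0&0=0, 1&9=1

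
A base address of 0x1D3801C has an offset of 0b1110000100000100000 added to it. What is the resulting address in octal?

0x1D3801C = 0o164700034 in octal.
0b1110000100000100000 = 0o1604040 in octal.
Add column by column in base 8, right to left:
  4+0 = 4
  3+4 = 7
  0+0 = 0
  0+4 = 4
  0+0 = 0
  7+6 = 5 carry 1
  4+1+1 = 6
  6+0 = 6
  1+0 = 1

0o166504074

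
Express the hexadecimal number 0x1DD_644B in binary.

0b1110111010110010001001011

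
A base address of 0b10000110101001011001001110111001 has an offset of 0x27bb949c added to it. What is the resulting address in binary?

0x27bb949c = 0b100111101110111001010010011100 in binary.
Add column by column in base 2, right to left:
  1+0 = 1
  0+0 = 0
  0+1 = 1
  1+1 = 0 carry 1
  1+1+1 = 1 carry 1
  1+0+1 = 0 carry 1
  0+0+1 = 1
  1+1 = 0 carry 1
  1+0+1 = 0 carry 1
  1+0+1 = 0 carry 1
  0+1+1 = 0 carry 1
  0+0+1 = 1
  1+1 = 0 carry 1
  0+0+1 = 1
  0+0 = 0
  1+1 = 0 carry 1
  1+1+1 = 1 carry 1
  0+1+1 = 0 carry 1
  1+0+1 = 0 carry 1
  0+1+1 = 0 carry 1
  0+1+1 = 0 carry 1
  1+1+1 = 1 carry 1
  0+0+1 = 1
  1+1 = 0 carry 1
  0+1+1 = 0 carry 1
  1+1+1 = 1 carry 1
  1+1+1 = 1 carry 1
  0+0+1 = 1
  0+0 = 0
  0+1 = 1
  0+0 = 0
  1+0 = 1

0b10101110011000010010100001010101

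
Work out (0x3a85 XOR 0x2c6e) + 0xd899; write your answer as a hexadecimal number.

0xef84

First 0x3a85 XOR 0x2c6e = 0x16eb.
Add column by column in base 16, right to left:
  b+9 = 4 carry 1
  e+9+1 = 8 carry 1
  6+8+1 = f
  1+d = e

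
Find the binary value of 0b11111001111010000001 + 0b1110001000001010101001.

0b10010000010000100101010

Add column by column in base 2, right to left:
  1+1 = 0 carry 1
  0+0+1 = 1
  0+0 = 0
  0+1 = 1
  0+0 = 0
  0+1 = 1
  0+0 = 0
  1+1 = 0 carry 1
  0+0+1 = 1
  1+1 = 0 carry 1
  1+0+1 = 0 carry 1
  1+0+1 = 0 carry 1
  1+0+1 = 0 carry 1
  0+0+1 = 1
  0+0 = 0
  1+1 = 0 carry 1
  1+0+1 = 0 carry 1
  1+0+1 = 0 carry 1
  1+0+1 = 0 carry 1
  1+1+1 = 1 carry 1
  0+1+1 = 0 carry 1
  0+1+1 = 0 carry 1
  final carry 1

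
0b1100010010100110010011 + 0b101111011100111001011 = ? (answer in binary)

0b10010001110001101011110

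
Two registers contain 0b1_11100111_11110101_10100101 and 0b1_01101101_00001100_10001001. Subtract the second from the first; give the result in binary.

Subtract column by column in base 2:
  1-1 → 0
  0-0 → 0
  1-0 → 1
  0-1 → 1 (borrow)
  0-0-1 → 1 (borrow)
  1-0-1 → 0
  0-0 → 0
  1-1 → 0
  1-0 → 1
  0-0 → 0
  1-1 → 0
  0-1 → 1 (borrow)
  1-0-1 → 0
  1-0 → 1
  1-0 → 1
  1-0 → 1
  1-1 → 0
  1-0 → 1
  1-1 → 0
  0-1 → 1 (borrow)
  0-0-1 → 1 (borrow)
  1-1-1 → 1 (borrow)
  1-1-1 → 1 (borrow)
  1-0-1 → 0
  1-1 → 0

0b11110101110100100011100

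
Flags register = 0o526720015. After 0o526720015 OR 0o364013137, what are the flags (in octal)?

OR each oct digit independently (no carries):
  5|3=7, 2|6=6, 6|4=6, 7|0=7, 2|1=3, 0|3=3, 0|1=1, 1|3=3, 5|7=7

0o766733137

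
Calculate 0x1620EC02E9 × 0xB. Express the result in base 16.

0xF36A242003

Multiply each base-16 digit by 11, carrying:
  9×11 = 99 → write 3 carry 6
  E×11+6 = 160 → write 0 carry 10
  2×11+10 = 32 → write 0 carry 2
  0×11+2 = 2 → write 2
  C×11 = 132 → write 4 carry 8
  E×11+8 = 162 → write 2 carry 10
  0×11+10 = 10 → write A
  2×11 = 22 → write 6 carry 1
  6×11+1 = 67 → write 3 carry 4
  1×11+4 = 15 → write F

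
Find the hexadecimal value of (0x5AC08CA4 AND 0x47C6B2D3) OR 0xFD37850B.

0xFFF7858B

0x5AC08CA4 AND 0x47C6B2D3 = 0x42C08080.
Then OR with 0xFD37850B.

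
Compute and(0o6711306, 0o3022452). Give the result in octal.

0o2000002

AND each oct digit independently (no carries):
  6&3=2, 7&0=0, 1&2=0, 1&2=0, 3&4=0, 0&5=0, 6&2=2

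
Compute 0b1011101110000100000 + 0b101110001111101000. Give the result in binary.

0b10001100000000001000

Add column by column in base 2, right to left:
  0+0 = 0
  0+0 = 0
  0+0 = 0
  0+1 = 1
  0+0 = 0
  1+1 = 0 carry 1
  0+1+1 = 0 carry 1
  0+1+1 = 0 carry 1
  0+1+1 = 0 carry 1
  0+1+1 = 0 carry 1
  1+0+1 = 0 carry 1
  1+0+1 = 0 carry 1
  1+0+1 = 0 carry 1
  0+1+1 = 0 carry 1
  1+1+1 = 1 carry 1
  1+1+1 = 1 carry 1
  1+0+1 = 0 carry 1
  0+1+1 = 0 carry 1
  1+0+1 = 0 carry 1
  final carry 1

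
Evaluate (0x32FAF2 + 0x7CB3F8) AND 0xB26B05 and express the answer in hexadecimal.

Add column by column in base 16, right to left:
  2+8 = A
  F+F = E carry 1
  A+3+1 = E
  F+B = A carry 1
  2+C+1 = F
  3+7 = A
Sum = 0xAFAEEA; now AND with 0xB26B05:
  A&B=A, F&2=2, A&6=2, E&B=A, E&0=0, A&5=0

0xA22A00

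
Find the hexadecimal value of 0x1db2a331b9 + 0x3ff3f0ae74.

Add column by column in base 16, right to left:
  9+4 = d
  b+7 = 2 carry 1
  1+e+1 = 0 carry 1
  3+a+1 = e
  3+0 = 3
  a+f = 9 carry 1
  2+3+1 = 6
  b+f = a carry 1
  d+f+1 = d carry 1
  1+3+1 = 5

0x5da693e02d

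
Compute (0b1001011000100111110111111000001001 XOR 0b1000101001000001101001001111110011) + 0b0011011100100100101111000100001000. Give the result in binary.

First 0b1001011000100111110111111000001001 XOR 0b1000101001000001101001001111110011 = 0b0001110001100110011110110111111010.
Add column by column in base 2, right to left:
  0+0 = 0
  1+0 = 1
  0+0 = 0
  1+1 = 0 carry 1
  1+0+1 = 0 carry 1
  1+0+1 = 0 carry 1
  1+0+1 = 0 carry 1
  1+0+1 = 0 carry 1
  1+1+1 = 1 carry 1
  0+0+1 = 1
  1+0 = 1
  1+0 = 1
  0+1 = 1
  1+1 = 0 carry 1
  1+1+1 = 1 carry 1
  1+1+1 = 1 carry 1
  1+0+1 = 0 carry 1
  0+1+1 = 0 carry 1
  0+0+1 = 1
  1+0 = 1
  1+1 = 0 carry 1
  0+0+1 = 1
  0+0 = 0
  1+1 = 0 carry 1
  1+0+1 = 0 carry 1
  0+0+1 = 1
  0+1 = 1
  0+1 = 1
  1+1 = 0 carry 1
  1+0+1 = 0 carry 1
  1+1+1 = 1 carry 1
  0+1+1 = 0 carry 1
  final carry 1

0b101001110001011001101111100000010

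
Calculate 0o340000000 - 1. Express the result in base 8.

0o337777777

The trailing 7 digits are 0, so subtracting 1 borrows through: they become 7 and the next digit up decrements.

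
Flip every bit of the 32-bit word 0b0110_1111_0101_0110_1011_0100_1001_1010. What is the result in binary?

0b10010000101010010100101101100101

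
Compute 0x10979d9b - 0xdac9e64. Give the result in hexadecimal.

Subtract column by column in base 16:
  b-4 → 7
  9-6 → 3
  d-e → f (borrow)
  9-9-1 → f (borrow)
  7-c-1 → a (borrow)
  9-a-1 → e (borrow)
  0-d-1 → 2 (borrow)
  1-0-1 → 0

0x2eaff37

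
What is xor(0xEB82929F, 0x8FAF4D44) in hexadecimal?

XOR each hex digit independently (no carries):
  E^8=6, B^F=4, 8^A=2, 2^F=D, 9^4=D, 2^D=F, 9^4=D, F^4=B

0x642DDFDB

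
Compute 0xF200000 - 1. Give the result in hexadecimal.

The trailing 5 digits are 0, so subtracting 1 borrows through: they become F and the next digit up decrements.

0xF1FFFFF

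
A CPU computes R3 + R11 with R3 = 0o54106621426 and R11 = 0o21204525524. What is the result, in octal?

0o75313347152

Add column by column in base 8, right to left:
  6+4 = 2 carry 1
  2+2+1 = 5
  4+5 = 1 carry 1
  1+5+1 = 7
  2+2 = 4
  6+5 = 3 carry 1
  6+4+1 = 3 carry 1
  0+0+1 = 1
  1+2 = 3
  4+1 = 5
  5+2 = 7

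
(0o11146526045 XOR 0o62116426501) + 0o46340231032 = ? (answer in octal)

First 0o11146526045 XOR 0o62116426501 = 0o73050100544.
Add column by column in base 8, right to left:
  4+2 = 6
  4+3 = 7
  5+0 = 5
  0+1 = 1
  0+3 = 3
  1+2 = 3
  0+0 = 0
  5+4 = 1 carry 1
  0+3+1 = 4
  3+6 = 1 carry 1
  7+4+1 = 4 carry 1
  final carry 1

0o141410331576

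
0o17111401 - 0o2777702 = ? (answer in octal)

Subtract column by column in base 8:
  1-2 → 7 (borrow)
  0-0-1 → 7 (borrow)
  4-7-1 → 4 (borrow)
  1-7-1 → 1 (borrow)
  1-7-1 → 1 (borrow)
  1-7-1 → 1 (borrow)
  7-2-1 → 4
  1-0 → 1

0o14111477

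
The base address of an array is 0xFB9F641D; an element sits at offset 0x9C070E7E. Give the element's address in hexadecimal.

0x197A6729B

Add column by column in base 16, right to left:
  D+E = B carry 1
  1+7+1 = 9
  4+E = 2 carry 1
  6+0+1 = 7
  F+7 = 6 carry 1
  9+0+1 = A
  B+C = 7 carry 1
  F+9+1 = 9 carry 1
  final carry 1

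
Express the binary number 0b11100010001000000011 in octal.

0o3421003

Group the bits in threes: 011 100 010 001 000 000 011 → 3421003.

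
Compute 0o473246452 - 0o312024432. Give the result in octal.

0o161222020

Subtract column by column in base 8:
  2-2 → 0
  5-3 → 2
  4-4 → 0
  6-4 → 2
  4-2 → 2
  2-0 → 2
  3-2 → 1
  7-1 → 6
  4-3 → 1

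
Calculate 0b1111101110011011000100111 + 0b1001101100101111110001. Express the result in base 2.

0b10000111100000001000011000

Add column by column in base 2, right to left:
  1+1 = 0 carry 1
  1+0+1 = 0 carry 1
  1+0+1 = 0 carry 1
  0+0+1 = 1
  0+1 = 1
  1+1 = 0 carry 1
  0+1+1 = 0 carry 1
  0+1+1 = 0 carry 1
  0+1+1 = 0 carry 1
  1+1+1 = 1 carry 1
  1+0+1 = 0 carry 1
  0+1+1 = 0 carry 1
  1+0+1 = 0 carry 1
  1+0+1 = 0 carry 1
  0+1+1 = 0 carry 1
  0+1+1 = 0 carry 1
  1+0+1 = 0 carry 1
  1+1+1 = 1 carry 1
  1+1+1 = 1 carry 1
  0+0+1 = 1
  1+0 = 1
  1+1 = 0 carry 1
  1+0+1 = 0 carry 1
  1+0+1 = 0 carry 1
  1+0+1 = 0 carry 1
  final carry 1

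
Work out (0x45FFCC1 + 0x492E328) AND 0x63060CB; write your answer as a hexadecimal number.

0x3040C9

Add column by column in base 16, right to left:
  1+8 = 9
  C+2 = E
  C+3 = F
  F+E = D carry 1
  F+2+1 = 2 carry 1
  5+9+1 = F
  4+4 = 8
Sum = 0x8F2DFE9; now AND with 0x63060CB:
  8&6=0, F&3=3, 2&0=0, D&6=4, F&0=0, E&C=C, 9&B=9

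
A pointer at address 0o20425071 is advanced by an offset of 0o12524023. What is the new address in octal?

0o33151114

Add column by column in base 8, right to left:
  1+3 = 4
  7+2 = 1 carry 1
  0+0+1 = 1
  5+4 = 1 carry 1
  2+2+1 = 5
  4+5 = 1 carry 1
  0+2+1 = 3
  2+1 = 3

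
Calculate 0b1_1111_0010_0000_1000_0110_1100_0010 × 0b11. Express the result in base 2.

Multiply each base-2 digit by 3, carrying:
  0×3 = 0 → write 0
  1×3 = 3 → write 1 carry 1
  0×3+1 = 1 → write 1
  0×3 = 0 → write 0
  0×3 = 0 → write 0
  0×3 = 0 → write 0
  1×3 = 3 → write 1 carry 1
  1×3+1 = 4 → write 0 carry 2
  0×3+2 = 2 → write 0 carry 1
  1×3+1 = 4 → write 0 carry 2
  1×3+2 = 5 → write 1 carry 2
  0×3+2 = 2 → write 0 carry 1
  0×3+1 = 1 → write 1
  0×3 = 0 → write 0
  0×3 = 0 → write 0
  1×3 = 3 → write 1 carry 1
  0×3+1 = 1 → write 1
  0×3 = 0 → write 0
  0×3 = 0 → write 0
  0×3 = 0 → write 0
  0×3 = 0 → write 0
  1×3 = 3 → write 1 carry 1
  0×3+1 = 1 → write 1
  0×3 = 0 → write 0
  1×3 = 3 → write 1 carry 1
  1×3+1 = 4 → write 0 carry 2
  1×3+2 = 5 → write 1 carry 2
  1×3+2 = 5 → write 1 carry 2
  1×3+2 = 5 → write 1 carry 2
  remaining carry: 10

0b1011101011000011001010001000110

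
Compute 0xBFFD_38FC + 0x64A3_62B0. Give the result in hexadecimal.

0x124A09BAC

Add column by column in base 16, right to left:
  C+0 = C
  F+B = A carry 1
  8+2+1 = B
  3+6 = 9
  D+3 = 0 carry 1
  F+A+1 = A carry 1
  F+4+1 = 4 carry 1
  B+6+1 = 2 carry 1
  final carry 1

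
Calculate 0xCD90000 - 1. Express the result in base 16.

The trailing 4 digits are 0, so subtracting 1 borrows through: they become F and the next digit up decrements.

0xCD8FFFF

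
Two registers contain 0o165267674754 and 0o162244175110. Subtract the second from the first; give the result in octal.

Subtract column by column in base 8:
  4-0 → 4
  5-1 → 4
  7-1 → 6
  4-5 → 7 (borrow)
  7-7-1 → 7 (borrow)
  6-1-1 → 4
  7-4 → 3
  6-4 → 2
  2-2 → 0
  5-2 → 3
  6-6 → 0
  1-1 → 0

0o3023477644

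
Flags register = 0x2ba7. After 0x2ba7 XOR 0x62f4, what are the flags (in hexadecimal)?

0x4953

XOR each hex digit independently (no carries):
  2^6=4, b^2=9, a^f=5, 7^4=3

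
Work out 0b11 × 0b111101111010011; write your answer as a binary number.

Multiply each base-2 digit by 3, carrying:
  1×3 = 3 → write 1 carry 1
  1×3+1 = 4 → write 0 carry 2
  0×3+2 = 2 → write 0 carry 1
  0×3+1 = 1 → write 1
  1×3 = 3 → write 1 carry 1
  0×3+1 = 1 → write 1
  1×3 = 3 → write 1 carry 1
  1×3+1 = 4 → write 0 carry 2
  1×3+2 = 5 → write 1 carry 2
  1×3+2 = 5 → write 1 carry 2
  0×3+2 = 2 → write 0 carry 1
  1×3+1 = 4 → write 0 carry 2
  1×3+2 = 5 → write 1 carry 2
  1×3+2 = 5 → write 1 carry 2
  1×3+2 = 5 → write 1 carry 2
  remaining carry: 10

0b10111001101111001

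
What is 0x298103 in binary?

Expand each hex digit to 4 bits: 2=0010 9=1001 8=1000 1=0001 0=0000 3=0011.

0b1010011000000100000011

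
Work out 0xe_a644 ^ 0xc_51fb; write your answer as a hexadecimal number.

XOR each hex digit independently (no carries):
  e^c=2, a^5=f, 6^1=7, 4^f=b, 4^b=f

0x2f7bf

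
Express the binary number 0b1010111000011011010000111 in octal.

0o127033207

Group the bits in threes: 001 010 111 000 011 011 010 000 111 → 127033207.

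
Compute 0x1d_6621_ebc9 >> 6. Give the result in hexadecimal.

6 bits is not a whole number of base-16 digits; in binary: 1110101100110001000011110101111001001 >> 6 = 1110101100110001000011110101111.

0x759887af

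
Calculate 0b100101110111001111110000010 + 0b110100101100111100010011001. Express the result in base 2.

0b1011010100100001100000011011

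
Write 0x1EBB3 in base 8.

0o365663

Expand each hex digit to 4 bits: 1=0001 E=1110 B=1011 B=1011 3=0011.
Group the bits in threes: 011 110 101 110 110 011 → 365663.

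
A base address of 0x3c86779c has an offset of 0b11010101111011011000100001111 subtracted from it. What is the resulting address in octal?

0x3c86779c = 0o7441473634 in octal.
0b11010101111011011000100001111 = 0o3257330417 in octal.
Subtract column by column in base 8:
  4-7 → 5 (borrow)
  3-1-1 → 1
  6-4 → 2
  3-0 → 3
  7-3 → 4
  4-3 → 1
  1-7 → 2 (borrow)
  4-5-1 → 6 (borrow)
  4-2-1 → 1
  7-3 → 4

0o4162143215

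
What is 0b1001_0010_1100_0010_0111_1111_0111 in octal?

Group the bits in threes: 001 001 001 011 000 010 011 111 110 111 → 1113023767.

0o1113023767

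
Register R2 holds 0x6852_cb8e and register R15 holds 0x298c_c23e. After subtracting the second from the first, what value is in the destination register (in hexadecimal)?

0x3ec60950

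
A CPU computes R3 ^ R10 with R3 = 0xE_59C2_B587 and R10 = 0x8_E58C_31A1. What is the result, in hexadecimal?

XOR each hex digit independently (no carries):
  E^8=6, 5^E=B, 9^5=C, C^8=4, 2^C=E, B^3=8, 5^1=4, 8^A=2, 7^1=6

0x6BC4E8426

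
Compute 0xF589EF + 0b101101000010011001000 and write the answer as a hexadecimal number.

0x10C0EB7

0b101101000010011001000 = 0x1684C8 in hexadecimal.
Add column by column in base 16, right to left:
  F+8 = 7 carry 1
  E+C+1 = B carry 1
  9+4+1 = E
  8+8 = 0 carry 1
  5+6+1 = C
  F+1 = 0 carry 1
  final carry 1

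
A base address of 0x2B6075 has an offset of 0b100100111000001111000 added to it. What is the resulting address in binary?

0b1111011101000011101101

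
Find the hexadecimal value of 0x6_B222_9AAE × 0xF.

0x6470071032

Multiply each base-16 digit by 15, carrying:
  E×15 = 210 → write 2 carry 13
  A×15+13 = 163 → write 3 carry 10
  A×15+10 = 160 → write 0 carry 10
  9×15+10 = 145 → write 1 carry 9
  2×15+9 = 39 → write 7 carry 2
  2×15+2 = 32 → write 0 carry 2
  2×15+2 = 32 → write 0 carry 2
  B×15+2 = 167 → write 7 carry 10
  6×15+10 = 100 → write 4 carry 6
  remaining carry: 6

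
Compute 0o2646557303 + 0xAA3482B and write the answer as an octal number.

0o4117423356

0xAA3482B = 0o1250644053 in octal.
Add column by column in base 8, right to left:
  3+3 = 6
  0+5 = 5
  3+0 = 3
  7+4 = 3 carry 1
  5+4+1 = 2 carry 1
  5+6+1 = 4 carry 1
  6+0+1 = 7
  4+5 = 1 carry 1
  6+2+1 = 1 carry 1
  2+1+1 = 4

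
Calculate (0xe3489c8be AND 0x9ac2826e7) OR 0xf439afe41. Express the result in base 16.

0xf679afee7

0xe3489c8be AND 0x9ac2826e7 = 0x8240800a6.
Then OR with 0xf439afe41.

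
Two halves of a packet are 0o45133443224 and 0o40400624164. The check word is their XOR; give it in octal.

XOR each oct digit independently (no carries):
  4^4=0, 5^0=5, 1^4=5, 3^0=3, 3^0=3, 4^6=2, 4^2=6, 3^4=7, 2^1=3, 2^6=4, 4^4=0

0o05533267340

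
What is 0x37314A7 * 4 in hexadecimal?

Multiply each base-16 digit by 4, carrying:
  7×4 = 28 → write C carry 1
  A×4+1 = 41 → write 9 carry 2
  4×4+2 = 18 → write 2 carry 1
  1×4+1 = 5 → write 5
  3×4 = 12 → write C
  7×4 = 28 → write C carry 1
  3×4+1 = 13 → write D

0xDCC529C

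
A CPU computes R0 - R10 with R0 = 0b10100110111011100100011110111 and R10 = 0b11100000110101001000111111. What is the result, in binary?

0b10001010110100111011010111000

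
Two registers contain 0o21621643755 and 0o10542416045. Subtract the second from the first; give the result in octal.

0o11057225710

Subtract column by column in base 8:
  5-5 → 0
  5-4 → 1
  7-0 → 7
  3-6 → 5 (borrow)
  4-1-1 → 2
  6-4 → 2
  1-2 → 7 (borrow)
  2-4-1 → 5 (borrow)
  6-5-1 → 0
  1-0 → 1
  2-1 → 1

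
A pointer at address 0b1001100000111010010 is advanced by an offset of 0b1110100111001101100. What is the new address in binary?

0b11000001000000111110

Add column by column in base 2, right to left:
  0+0 = 0
  1+0 = 1
  0+1 = 1
  0+1 = 1
  1+0 = 1
  0+1 = 1
  1+1 = 0 carry 1
  1+0+1 = 0 carry 1
  1+0+1 = 0 carry 1
  0+1+1 = 0 carry 1
  0+1+1 = 0 carry 1
  0+1+1 = 0 carry 1
  0+0+1 = 1
  0+0 = 0
  1+1 = 0 carry 1
  1+0+1 = 0 carry 1
  0+1+1 = 0 carry 1
  0+1+1 = 0 carry 1
  1+1+1 = 1 carry 1
  final carry 1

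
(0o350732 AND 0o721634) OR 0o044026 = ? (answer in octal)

0o344636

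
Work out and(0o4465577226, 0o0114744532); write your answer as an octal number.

0o0004544022

AND each oct digit independently (no carries):
  4&0=0, 4&1=0, 6&1=0, 5&4=4, 5&7=5, 7&4=4, 7&4=4, 2&5=0, 2&3=2, 6&2=2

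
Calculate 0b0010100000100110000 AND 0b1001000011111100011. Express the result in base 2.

0b0000000000100100000

AND bit by bit (1 only where both bits are 1):
  0010100000100110000
& 1001000011111100011
= 0000000000100100000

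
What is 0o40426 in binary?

Each octal digit is 3 bits: 4=100 0=000 4=100 2=010 6=110.

0b100000100010110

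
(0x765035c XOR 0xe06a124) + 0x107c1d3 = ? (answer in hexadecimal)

0xa6b644b

First 0x765035c XOR 0xe06a124 = 0x963a278.
Add column by column in base 16, right to left:
  8+3 = b
  7+d = 4 carry 1
  2+1+1 = 4
  a+c = 6 carry 1
  3+7+1 = b
  6+0 = 6
  9+1 = a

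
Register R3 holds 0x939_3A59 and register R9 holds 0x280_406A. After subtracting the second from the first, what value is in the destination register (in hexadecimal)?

Subtract column by column in base 16:
  9-A → F (borrow)
  5-6-1 → E (borrow)
  A-0-1 → 9
  3-4 → F (borrow)
  9-0-1 → 8
  3-8 → B (borrow)
  9-2-1 → 6

0x6B8F9EF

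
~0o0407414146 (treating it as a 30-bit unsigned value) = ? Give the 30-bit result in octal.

0o7370363631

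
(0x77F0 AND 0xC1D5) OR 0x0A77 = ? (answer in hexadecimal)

0x77F0 AND 0xC1D5 = 0x41D0.
Then OR with 0x0A77.

0x4BF7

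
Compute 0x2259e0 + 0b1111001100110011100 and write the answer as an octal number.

0x2259e0 = 0o10454740 in octal.
0b1111001100110011100 = 0o1714634 in octal.
Add column by column in base 8, right to left:
  0+4 = 4
  4+3 = 7
  7+6 = 5 carry 1
  4+4+1 = 1 carry 1
  5+1+1 = 7
  4+7 = 3 carry 1
  0+1+1 = 2
  1+0 = 1

0o12371574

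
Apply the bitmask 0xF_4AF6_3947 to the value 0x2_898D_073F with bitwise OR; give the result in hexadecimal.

OR each hex digit independently (no carries):
  2|F=F, 8|4=C, 9|A=B, 8|F=F, D|6=F, 0|3=3, 7|9=F, 3|4=7, F|7=F

0xFCBFF3F7F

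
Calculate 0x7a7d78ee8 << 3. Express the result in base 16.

0x3d3ebc7740

3 bits is not a whole number of base-16 digits; in binary: 11110100111110101111000111011101000 << 3 = 11110100111110101111000111011101000000.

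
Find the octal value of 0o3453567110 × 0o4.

0o16256734440

Multiply each base-8 digit by 4, carrying:
  0×4 = 0 → write 0
  1×4 = 4 → write 4
  1×4 = 4 → write 4
  7×4 = 28 → write 4 carry 3
  6×4+3 = 27 → write 3 carry 3
  5×4+3 = 23 → write 7 carry 2
  3×4+2 = 14 → write 6 carry 1
  5×4+1 = 21 → write 5 carry 2
  4×4+2 = 18 → write 2 carry 2
  3×4+2 = 14 → write 6 carry 1
  remaining carry: 1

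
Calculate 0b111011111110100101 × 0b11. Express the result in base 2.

Multiply each base-2 digit by 3, carrying:
  1×3 = 3 → write 1 carry 1
  0×3+1 = 1 → write 1
  1×3 = 3 → write 1 carry 1
  0×3+1 = 1 → write 1
  0×3 = 0 → write 0
  1×3 = 3 → write 1 carry 1
  0×3+1 = 1 → write 1
  1×3 = 3 → write 1 carry 1
  1×3+1 = 4 → write 0 carry 2
  1×3+2 = 5 → write 1 carry 2
  1×3+2 = 5 → write 1 carry 2
  1×3+2 = 5 → write 1 carry 2
  1×3+2 = 5 → write 1 carry 2
  1×3+2 = 5 → write 1 carry 2
  0×3+2 = 2 → write 0 carry 1
  1×3+1 = 4 → write 0 carry 2
  1×3+2 = 5 → write 1 carry 2
  1×3+2 = 5 → write 1 carry 2
  remaining carry: 10

0b10110011111011101111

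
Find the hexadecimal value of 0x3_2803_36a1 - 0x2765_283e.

0x3009e0e63

Subtract column by column in base 16:
  1-e → 3 (borrow)
  a-3-1 → 6
  6-8 → e (borrow)
  3-2-1 → 0
  3-5 → e (borrow)
  0-6-1 → 9 (borrow)
  8-7-1 → 0
  2-2 → 0
  3-0 → 3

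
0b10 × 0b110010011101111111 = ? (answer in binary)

0b1100100111011111110

Multiply each base-2 digit by 2, carrying:
  1×2 = 2 → write 0 carry 1
  1×2+1 = 3 → write 1 carry 1
  1×2+1 = 3 → write 1 carry 1
  1×2+1 = 3 → write 1 carry 1
  1×2+1 = 3 → write 1 carry 1
  1×2+1 = 3 → write 1 carry 1
  1×2+1 = 3 → write 1 carry 1
  0×2+1 = 1 → write 1
  1×2 = 2 → write 0 carry 1
  1×2+1 = 3 → write 1 carry 1
  1×2+1 = 3 → write 1 carry 1
  0×2+1 = 1 → write 1
  0×2 = 0 → write 0
  1×2 = 2 → write 0 carry 1
  0×2+1 = 1 → write 1
  0×2 = 0 → write 0
  1×2 = 2 → write 0 carry 1
  1×2+1 = 3 → write 1 carry 1
  remaining carry: 1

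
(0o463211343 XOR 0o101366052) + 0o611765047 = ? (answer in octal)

First 0o463211343 XOR 0o101366052 = 0o562177311.
Add column by column in base 8, right to left:
  1+7 = 0 carry 1
  1+4+1 = 6
  3+0 = 3
  7+5 = 4 carry 1
  7+6+1 = 6 carry 1
  1+7+1 = 1 carry 1
  2+1+1 = 4
  6+1 = 7
  5+6 = 3 carry 1
  final carry 1

0o1374164360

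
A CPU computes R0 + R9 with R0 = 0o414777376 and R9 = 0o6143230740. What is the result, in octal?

Add column by column in base 8, right to left:
  6+0 = 6
  7+4 = 3 carry 1
  3+7+1 = 3 carry 1
  7+0+1 = 0 carry 1
  7+3+1 = 3 carry 1
  7+2+1 = 2 carry 1
  4+3+1 = 0 carry 1
  1+4+1 = 6
  4+1 = 5
  0+6 = 6

0o6560230336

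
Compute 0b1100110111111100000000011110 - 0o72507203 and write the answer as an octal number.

0o1375230633

0b1100110111111100000000011110 = 0o1467740036 in octal.
Subtract column by column in base 8:
  6-3 → 3
  3-0 → 3
  0-2 → 6 (borrow)
  0-7-1 → 0 (borrow)
  4-0-1 → 3
  7-5 → 2
  7-2 → 5
  6-7 → 7 (borrow)
  4-0-1 → 3
  1-0 → 1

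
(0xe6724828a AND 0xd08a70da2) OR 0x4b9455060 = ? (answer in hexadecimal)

0xe6724828a AND 0xd08a70da2 = 0xc00240082.
Then OR with 0x4b9455060.

0xcb96550e2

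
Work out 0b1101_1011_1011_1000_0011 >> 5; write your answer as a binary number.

0b110110111011100

Right shift by 5: drop the 5 least-significant bits.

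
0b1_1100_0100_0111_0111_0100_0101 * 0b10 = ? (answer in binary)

Multiply each base-2 digit by 2, carrying:
  1×2 = 2 → write 0 carry 1
  0×2+1 = 1 → write 1
  1×2 = 2 → write 0 carry 1
  0×2+1 = 1 → write 1
  0×2 = 0 → write 0
  0×2 = 0 → write 0
  1×2 = 2 → write 0 carry 1
  0×2+1 = 1 → write 1
  1×2 = 2 → write 0 carry 1
  1×2+1 = 3 → write 1 carry 1
  1×2+1 = 3 → write 1 carry 1
  0×2+1 = 1 → write 1
  1×2 = 2 → write 0 carry 1
  1×2+1 = 3 → write 1 carry 1
  1×2+1 = 3 → write 1 carry 1
  0×2+1 = 1 → write 1
  0×2 = 0 → write 0
  0×2 = 0 → write 0
  1×2 = 2 → write 0 carry 1
  0×2+1 = 1 → write 1
  0×2 = 0 → write 0
  0×2 = 0 → write 0
  1×2 = 2 → write 0 carry 1
  1×2+1 = 3 → write 1 carry 1
  1×2+1 = 3 → write 1 carry 1
  remaining carry: 1

0b11100010001110111010001010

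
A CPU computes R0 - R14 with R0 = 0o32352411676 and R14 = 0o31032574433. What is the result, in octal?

Subtract column by column in base 8:
  6-3 → 3
  7-3 → 4
  6-4 → 2
  1-4 → 5 (borrow)
  1-7-1 → 1 (borrow)
  4-5-1 → 6 (borrow)
  2-2-1 → 7 (borrow)
  5-3-1 → 1
  3-0 → 3
  2-1 → 1
  3-3 → 0

0o1317615243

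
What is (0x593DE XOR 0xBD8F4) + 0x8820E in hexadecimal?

First 0x593DE XOR 0xBD8F4 = 0xE4B2A.
Add column by column in base 16, right to left:
  A+E = 8 carry 1
  2+0+1 = 3
  B+2 = D
  4+8 = C
  E+8 = 6 carry 1
  final carry 1

0x16CD38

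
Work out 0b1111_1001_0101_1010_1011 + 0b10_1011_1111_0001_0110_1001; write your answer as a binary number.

0b1110111000011100010100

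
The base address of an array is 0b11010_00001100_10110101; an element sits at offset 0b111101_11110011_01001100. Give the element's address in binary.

Add column by column in base 2, right to left:
  1+0 = 1
  0+0 = 0
  1+1 = 0 carry 1
  0+1+1 = 0 carry 1
  1+0+1 = 0 carry 1
  1+0+1 = 0 carry 1
  0+1+1 = 0 carry 1
  1+0+1 = 0 carry 1
  0+1+1 = 0 carry 1
  0+1+1 = 0 carry 1
  1+0+1 = 0 carry 1
  1+0+1 = 0 carry 1
  0+1+1 = 0 carry 1
  0+1+1 = 0 carry 1
  0+1+1 = 0 carry 1
  0+1+1 = 0 carry 1
  0+1+1 = 0 carry 1
  1+0+1 = 0 carry 1
  0+1+1 = 0 carry 1
  1+1+1 = 1 carry 1
  1+1+1 = 1 carry 1
  0+1+1 = 0 carry 1
  final carry 1

0b10110000000000000000001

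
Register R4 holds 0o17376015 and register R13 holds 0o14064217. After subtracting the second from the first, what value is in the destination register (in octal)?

0o3311576

Subtract column by column in base 8:
  5-7 → 6 (borrow)
  1-1-1 → 7 (borrow)
  0-2-1 → 5 (borrow)
  6-4-1 → 1
  7-6 → 1
  3-0 → 3
  7-4 → 3
  1-1 → 0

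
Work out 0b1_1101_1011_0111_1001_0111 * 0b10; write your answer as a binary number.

Multiply each base-2 digit by 2, carrying:
  1×2 = 2 → write 0 carry 1
  1×2+1 = 3 → write 1 carry 1
  1×2+1 = 3 → write 1 carry 1
  0×2+1 = 1 → write 1
  1×2 = 2 → write 0 carry 1
  0×2+1 = 1 → write 1
  0×2 = 0 → write 0
  1×2 = 2 → write 0 carry 1
  1×2+1 = 3 → write 1 carry 1
  1×2+1 = 3 → write 1 carry 1
  1×2+1 = 3 → write 1 carry 1
  0×2+1 = 1 → write 1
  1×2 = 2 → write 0 carry 1
  1×2+1 = 3 → write 1 carry 1
  0×2+1 = 1 → write 1
  1×2 = 2 → write 0 carry 1
  1×2+1 = 3 → write 1 carry 1
  0×2+1 = 1 → write 1
  1×2 = 2 → write 0 carry 1
  1×2+1 = 3 → write 1 carry 1
  1×2+1 = 3 → write 1 carry 1
  remaining carry: 1

0b1110110110111100101110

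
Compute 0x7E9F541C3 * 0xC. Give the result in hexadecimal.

0x5EF77F1524

Multiply each base-16 digit by 12, carrying:
  3×12 = 36 → write 4 carry 2
  C×12+2 = 146 → write 2 carry 9
  1×12+9 = 21 → write 5 carry 1
  4×12+1 = 49 → write 1 carry 3
  5×12+3 = 63 → write F carry 3
  F×12+3 = 183 → write 7 carry 11
  9×12+11 = 119 → write 7 carry 7
  E×12+7 = 175 → write F carry 10
  7×12+10 = 94 → write E carry 5
  remaining carry: 5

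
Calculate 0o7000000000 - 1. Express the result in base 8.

0o6777777777

The trailing 9 digits are 0, so subtracting 1 borrows through: they become 7 and the next digit up decrements.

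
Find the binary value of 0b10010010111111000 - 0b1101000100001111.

0b101010011101001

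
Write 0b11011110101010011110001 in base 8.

Group the bits in threes: 011 011 110 101 010 011 110 001 → 33652361.

0o33652361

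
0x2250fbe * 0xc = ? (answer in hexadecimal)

0x19bcbce8

Multiply each base-16 digit by 12, carrying:
  e×12 = 168 → write 8 carry 10
  b×12+10 = 142 → write e carry 8
  f×12+8 = 188 → write c carry 11
  0×12+11 = 11 → write b
  5×12 = 60 → write c carry 3
  2×12+3 = 27 → write b carry 1
  2×12+1 = 25 → write 9 carry 1
  remaining carry: 1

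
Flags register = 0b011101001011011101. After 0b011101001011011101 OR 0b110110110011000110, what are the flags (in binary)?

OR bit by bit (1 where either bit is 1):
  011101001011011101
| 110110110011000110
= 111111111011011111

0b111111111011011111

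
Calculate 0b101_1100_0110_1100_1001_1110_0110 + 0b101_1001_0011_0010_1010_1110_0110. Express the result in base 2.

Add column by column in base 2, right to left:
  0+0 = 0
  1+1 = 0 carry 1
  1+1+1 = 1 carry 1
  0+0+1 = 1
  0+0 = 0
  1+1 = 0 carry 1
  1+1+1 = 1 carry 1
  1+1+1 = 1 carry 1
  1+0+1 = 0 carry 1
  0+1+1 = 0 carry 1
  0+0+1 = 1
  1+1 = 0 carry 1
  0+0+1 = 1
  0+1 = 1
  1+0 = 1
  1+0 = 1
  0+1 = 1
  1+1 = 0 carry 1
  1+0+1 = 0 carry 1
  0+0+1 = 1
  0+1 = 1
  0+0 = 0
  1+0 = 1
  1+1 = 0 carry 1
  1+1+1 = 1 carry 1
  0+0+1 = 1
  1+1 = 0 carry 1
  final carry 1

0b1011010110011111010011001100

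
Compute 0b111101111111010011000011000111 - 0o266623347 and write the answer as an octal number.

0b111101111111010011000011000111 = 0o7577230307 in octal.
Subtract column by column in base 8:
  7-7 → 0
  0-4 → 4 (borrow)
  3-3-1 → 7 (borrow)
  0-3-1 → 4 (borrow)
  3-2-1 → 0
  2-6 → 4 (borrow)
  7-6-1 → 0
  7-6 → 1
  5-2 → 3
  7-0 → 7

0o7310404740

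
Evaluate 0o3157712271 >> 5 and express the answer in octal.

0o63376245

5 bits is not a whole number of base-8 digits; in binary: 11001101111111001010010111001 >> 5 = 110011011111110010100101.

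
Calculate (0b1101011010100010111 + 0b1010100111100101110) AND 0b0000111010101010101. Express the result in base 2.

Add column by column in base 2, right to left:
  1+0 = 1
  1+1 = 0 carry 1
  1+1+1 = 1 carry 1
  0+1+1 = 0 carry 1
  1+0+1 = 0 carry 1
  0+1+1 = 0 carry 1
  0+0+1 = 1
  0+0 = 0
  1+1 = 0 carry 1
  0+1+1 = 0 carry 1
  1+1+1 = 1 carry 1
  0+1+1 = 0 carry 1
  1+0+1 = 0 carry 1
  1+0+1 = 0 carry 1
  0+1+1 = 0 carry 1
  1+0+1 = 0 carry 1
  0+1+1 = 0 carry 1
  1+0+1 = 0 carry 1
  1+1+1 = 1 carry 1
  final carry 1
Sum = 0b11000000010001000101; now AND with 0b0000111010101010101:
  11000000010001000101
& 00000111010101010101
= 00000000010001000101

0b10001000101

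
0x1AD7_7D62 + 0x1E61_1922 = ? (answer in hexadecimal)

0x39389684

Add column by column in base 16, right to left:
  2+2 = 4
  6+2 = 8
  D+9 = 6 carry 1
  7+1+1 = 9
  7+1 = 8
  D+6 = 3 carry 1
  A+E+1 = 9 carry 1
  1+1+1 = 3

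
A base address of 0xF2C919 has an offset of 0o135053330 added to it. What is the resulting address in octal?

0o231617761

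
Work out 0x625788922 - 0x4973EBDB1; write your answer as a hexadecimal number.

0x18E39CB71

Subtract column by column in base 16:
  2-1 → 1
  2-B → 7 (borrow)
  9-D-1 → B (borrow)
  8-B-1 → C (borrow)
  8-E-1 → 9 (borrow)
  7-3-1 → 3
  5-7 → E (borrow)
  2-9-1 → 8 (borrow)
  6-4-1 → 1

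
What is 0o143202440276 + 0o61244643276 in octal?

Add column by column in base 8, right to left:
  6+6 = 4 carry 1
  7+7+1 = 7 carry 1
  2+2+1 = 5
  0+3 = 3
  4+4 = 0 carry 1
  4+6+1 = 3 carry 1
  2+4+1 = 7
  0+4 = 4
  2+2 = 4
  3+1 = 4
  4+6 = 2 carry 1
  1+0+1 = 2

0o224447303574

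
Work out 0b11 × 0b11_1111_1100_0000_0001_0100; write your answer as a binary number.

Multiply each base-2 digit by 3, carrying:
  0×3 = 0 → write 0
  0×3 = 0 → write 0
  1×3 = 3 → write 1 carry 1
  0×3+1 = 1 → write 1
  1×3 = 3 → write 1 carry 1
  0×3+1 = 1 → write 1
  0×3 = 0 → write 0
  0×3 = 0 → write 0
  0×3 = 0 → write 0
  0×3 = 0 → write 0
  0×3 = 0 → write 0
  0×3 = 0 → write 0
  0×3 = 0 → write 0
  0×3 = 0 → write 0
  1×3 = 3 → write 1 carry 1
  1×3+1 = 4 → write 0 carry 2
  1×3+2 = 5 → write 1 carry 2
  1×3+2 = 5 → write 1 carry 2
  1×3+2 = 5 → write 1 carry 2
  1×3+2 = 5 → write 1 carry 2
  1×3+2 = 5 → write 1 carry 2
  1×3+2 = 5 → write 1 carry 2
  remaining carry: 10

0b101111110100000000111100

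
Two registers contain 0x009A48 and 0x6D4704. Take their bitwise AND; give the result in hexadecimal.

0x000200

AND each hex digit independently (no carries):
  0&6=0, 0&D=0, 9&4=0, A&7=2, 4&0=0, 8&4=0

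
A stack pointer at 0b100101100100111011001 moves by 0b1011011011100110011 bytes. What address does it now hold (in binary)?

0b110001000000100001100

Add column by column in base 2, right to left:
  1+1 = 0 carry 1
  0+1+1 = 0 carry 1
  0+0+1 = 1
  1+0 = 1
  1+1 = 0 carry 1
  0+1+1 = 0 carry 1
  1+0+1 = 0 carry 1
  1+0+1 = 0 carry 1
  1+1+1 = 1 carry 1
  0+1+1 = 0 carry 1
  0+1+1 = 0 carry 1
  1+0+1 = 0 carry 1
  0+1+1 = 0 carry 1
  0+1+1 = 0 carry 1
  1+0+1 = 0 carry 1
  1+1+1 = 1 carry 1
  0+1+1 = 0 carry 1
  1+0+1 = 0 carry 1
  0+1+1 = 0 carry 1
  0+0+1 = 1
  1+0 = 1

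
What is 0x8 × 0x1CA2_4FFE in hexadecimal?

0xE5127FF0

Multiply each base-16 digit by 8, carrying:
  E×8 = 112 → write 0 carry 7
  F×8+7 = 127 → write F carry 7
  F×8+7 = 127 → write F carry 7
  4×8+7 = 39 → write 7 carry 2
  2×8+2 = 18 → write 2 carry 1
  A×8+1 = 81 → write 1 carry 5
  C×8+5 = 101 → write 5 carry 6
  1×8+6 = 14 → write E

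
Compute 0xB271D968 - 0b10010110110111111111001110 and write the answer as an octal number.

0xB271D968 = 0o26234354550 in octal.
0b10010110110111111111001110 = 0o226677716 in octal.
Subtract column by column in base 8:
  0-6 → 2 (borrow)
  5-1-1 → 3
  5-7 → 6 (borrow)
  4-7-1 → 4 (borrow)
  5-7-1 → 5 (borrow)
  3-6-1 → 4 (borrow)
  4-6-1 → 5 (borrow)
  3-2-1 → 0
  2-2 → 0
  6-0 → 6
  2-0 → 2

0o26005454632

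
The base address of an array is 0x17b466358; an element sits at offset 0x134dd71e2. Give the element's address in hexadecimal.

Add column by column in base 16, right to left:
  8+2 = a
  5+e = 3 carry 1
  3+1+1 = 5
  6+7 = d
  6+d = 3 carry 1
  4+d+1 = 2 carry 1
  b+4+1 = 0 carry 1
  7+3+1 = b
  1+1 = 2

0x2b023d53a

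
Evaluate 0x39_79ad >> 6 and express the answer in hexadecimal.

0xe5e6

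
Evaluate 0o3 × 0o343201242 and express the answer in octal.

0o1251603746

Multiply each base-8 digit by 3, carrying:
  2×3 = 6 → write 6
  4×3 = 12 → write 4 carry 1
  2×3+1 = 7 → write 7
  1×3 = 3 → write 3
  0×3 = 0 → write 0
  2×3 = 6 → write 6
  3×3 = 9 → write 1 carry 1
  4×3+1 = 13 → write 5 carry 1
  3×3+1 = 10 → write 2 carry 1
  remaining carry: 1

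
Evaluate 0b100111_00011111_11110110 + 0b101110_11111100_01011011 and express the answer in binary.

0b10101100001110001010001

Add column by column in base 2, right to left:
  0+1 = 1
  1+1 = 0 carry 1
  1+0+1 = 0 carry 1
  0+1+1 = 0 carry 1
  1+1+1 = 1 carry 1
  1+0+1 = 0 carry 1
  1+1+1 = 1 carry 1
  1+0+1 = 0 carry 1
  1+0+1 = 0 carry 1
  1+0+1 = 0 carry 1
  1+1+1 = 1 carry 1
  1+1+1 = 1 carry 1
  1+1+1 = 1 carry 1
  0+1+1 = 0 carry 1
  0+1+1 = 0 carry 1
  0+1+1 = 0 carry 1
  1+0+1 = 0 carry 1
  1+1+1 = 1 carry 1
  1+1+1 = 1 carry 1
  0+1+1 = 0 carry 1
  0+0+1 = 1
  1+1 = 0 carry 1
  final carry 1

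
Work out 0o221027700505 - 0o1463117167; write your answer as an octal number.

Subtract column by column in base 8:
  5-7 → 6 (borrow)
  0-6-1 → 1 (borrow)
  5-1-1 → 3
  0-7 → 1 (borrow)
  0-1-1 → 6 (borrow)
  7-1-1 → 5
  7-3 → 4
  2-6 → 4 (borrow)
  0-4-1 → 3 (borrow)
  1-1-1 → 7 (borrow)
  2-0-1 → 1
  2-0 → 2

0o217344561316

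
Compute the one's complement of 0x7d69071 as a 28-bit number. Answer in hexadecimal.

Each hex digit d becomes f−d:
  7→8, d→2, 6→9, 9→6, 0→f, 7→8, 1→e

0x8296f8e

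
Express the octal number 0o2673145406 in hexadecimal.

0x16ECCB06

Each octal digit is 3 bits: 2=010 6=110 7=111 3=011 1=001 4=100 5=101 4=100 0=000 6=110.
Group the bits into nibbles: 0001 0110 1110 1100 1100 1011 0000 0110 → 16ECCB06.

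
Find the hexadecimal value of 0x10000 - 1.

The trailing 4 digits are 0, so subtracting 1 borrows through: they become F and the next digit up decrements.

0xFFFF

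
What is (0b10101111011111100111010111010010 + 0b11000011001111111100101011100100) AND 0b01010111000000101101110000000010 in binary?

Add column by column in base 2, right to left:
  0+0 = 0
  1+0 = 1
  0+1 = 1
  0+0 = 0
  1+0 = 1
  0+1 = 1
  1+1 = 0 carry 1
  1+1+1 = 1 carry 1
  1+0+1 = 0 carry 1
  0+1+1 = 0 carry 1
  1+0+1 = 0 carry 1
  0+1+1 = 0 carry 1
  1+0+1 = 0 carry 1
  1+0+1 = 0 carry 1
  1+1+1 = 1 carry 1
  0+1+1 = 0 carry 1
  0+1+1 = 0 carry 1
  1+1+1 = 1 carry 1
  1+1+1 = 1 carry 1
  1+1+1 = 1 carry 1
  1+1+1 = 1 carry 1
  1+1+1 = 1 carry 1
  1+0+1 = 0 carry 1
  0+0+1 = 1
  1+1 = 0 carry 1
  1+1+1 = 1 carry 1
  1+0+1 = 0 carry 1
  1+0+1 = 0 carry 1
  0+0+1 = 1
  1+0 = 1
  0+1 = 1
  1+1 = 0 carry 1
  final carry 1
Sum = 0b101110010101111100100000010110110; now AND with 0b01010111000000101101110000000010:
  101110010101111100100000010110110
& 001010111000000101101110000000010
= 001010010000000100100000000000010

0b1010010000000100100000000000010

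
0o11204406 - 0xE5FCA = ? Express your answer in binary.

0o11204406 = 0b1001010000100100000110 in binary.
0xE5FCA = 0b11100101111111001010 in binary.
Subtract column by column in base 2:
  0-0 → 0
  1-1 → 0
  1-0 → 1
  0-1 → 1 (borrow)
  0-0-1 → 1 (borrow)
  0-0-1 → 1 (borrow)
  0-1-1 → 0 (borrow)
  0-1-1 → 0 (borrow)
  1-1-1 → 1 (borrow)
  0-1-1 → 0 (borrow)
  0-1-1 → 0 (borrow)
  1-1-1 → 1 (borrow)
  0-1-1 → 0 (borrow)
  0-0-1 → 1 (borrow)
  0-1-1 → 0 (borrow)
  0-0-1 → 1 (borrow)
  1-0-1 → 0
  0-1 → 1 (borrow)
  1-1-1 → 1 (borrow)
  0-1-1 → 0 (borrow)
  0-0-1 → 1 (borrow)
  1-0-1 → 0

0b101101010100100111100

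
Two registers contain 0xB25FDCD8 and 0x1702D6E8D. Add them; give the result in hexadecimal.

0x2228D4B65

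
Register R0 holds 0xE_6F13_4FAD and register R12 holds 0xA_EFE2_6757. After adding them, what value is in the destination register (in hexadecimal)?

0x195EF5B704

Add column by column in base 16, right to left:
  D+7 = 4 carry 1
  A+5+1 = 0 carry 1
  F+7+1 = 7 carry 1
  4+6+1 = B
  3+2 = 5
  1+E = F
  F+F = E carry 1
  6+E+1 = 5 carry 1
  E+A+1 = 9 carry 1
  final carry 1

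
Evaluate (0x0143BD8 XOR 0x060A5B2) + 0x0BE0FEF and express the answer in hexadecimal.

0x132AE59

First 0x0143BD8 XOR 0x060A5B2 = 0x0749E6A.
Add column by column in base 16, right to left:
  A+F = 9 carry 1
  6+E+1 = 5 carry 1
  E+F+1 = E carry 1
  9+0+1 = A
  4+E = 2 carry 1
  7+B+1 = 3 carry 1
  final carry 1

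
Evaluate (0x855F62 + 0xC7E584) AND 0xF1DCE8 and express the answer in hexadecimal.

0x4144E0

Add column by column in base 16, right to left:
  2+4 = 6
  6+8 = E
  F+5 = 4 carry 1
  5+E+1 = 4 carry 1
  5+7+1 = D
  8+C = 4 carry 1
  final carry 1
Sum = 0x14D44E6; now AND with 0xF1DCE8:
  1&0=0, 4&F=4, D&1=1, 4&D=4, 4&C=4, E&E=E, 6&8=0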